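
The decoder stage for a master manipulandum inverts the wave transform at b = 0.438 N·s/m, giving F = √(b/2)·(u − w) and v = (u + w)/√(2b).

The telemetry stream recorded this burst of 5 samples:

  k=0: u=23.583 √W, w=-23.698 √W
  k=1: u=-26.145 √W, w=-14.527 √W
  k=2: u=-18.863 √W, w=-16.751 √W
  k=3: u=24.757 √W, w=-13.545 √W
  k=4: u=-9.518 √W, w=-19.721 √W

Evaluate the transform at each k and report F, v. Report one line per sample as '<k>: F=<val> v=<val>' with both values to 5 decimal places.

k=0: u−w=47.28100, u+w=-0.11500; √(b/2)=0.46797, √(2b)=0.93595; F=0.46797×47.281=22.12630, v=-0.11500/0.93595=-0.12287
k=1: u−w=-11.61800, u+w=-40.67200; √(b/2)=0.46797, √(2b)=0.93595; F=0.46797×(-11.618)=-5.43693, v=-40.67200/0.93595=-43.45537
k=2: u−w=-2.11200, u+w=-35.61400; √(b/2)=0.46797, √(2b)=0.93595; F=0.46797×(-2.112)=-0.98836, v=-35.61400/0.93595=-38.05123
k=3: u−w=38.30200, u+w=11.21200; √(b/2)=0.46797, √(2b)=0.93595; F=0.46797×38.302=17.92435, v=11.21200/0.93595=11.97929
k=4: u−w=10.20300, u+w=-29.23900; √(b/2)=0.46797, √(2b)=0.93595; F=0.46797×10.203=4.77474, v=-29.23900/0.93595=-31.23996

0: F=22.12630 v=-0.12287
1: F=-5.43693 v=-43.45537
2: F=-0.98836 v=-38.05123
3: F=17.92435 v=11.97929
4: F=4.77474 v=-31.23996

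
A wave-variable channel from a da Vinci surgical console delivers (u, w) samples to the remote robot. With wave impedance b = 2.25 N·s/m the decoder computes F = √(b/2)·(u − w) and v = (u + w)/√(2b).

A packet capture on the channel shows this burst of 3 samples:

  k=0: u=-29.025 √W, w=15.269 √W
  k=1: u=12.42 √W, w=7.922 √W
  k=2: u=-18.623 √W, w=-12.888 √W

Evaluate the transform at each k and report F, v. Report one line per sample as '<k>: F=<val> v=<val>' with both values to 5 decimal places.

0: F=-46.98088 v=-6.48464
1: F=4.77085 v=9.58931
2: F=-6.08289 v=-14.85443

k=0: u−w=-44.29400, u+w=-13.75600; √(b/2)=1.06066, √(2b)=2.12132; F=1.06066×(-44.294)=-46.98088, v=-13.75600/2.12132=-6.48464
k=1: u−w=4.49800, u+w=20.34200; √(b/2)=1.06066, √(2b)=2.12132; F=1.06066×4.498=4.77085, v=20.34200/2.12132=9.58931
k=2: u−w=-5.73500, u+w=-31.51100; √(b/2)=1.06066, √(2b)=2.12132; F=1.06066×(-5.735)=-6.08289, v=-31.51100/2.12132=-14.85443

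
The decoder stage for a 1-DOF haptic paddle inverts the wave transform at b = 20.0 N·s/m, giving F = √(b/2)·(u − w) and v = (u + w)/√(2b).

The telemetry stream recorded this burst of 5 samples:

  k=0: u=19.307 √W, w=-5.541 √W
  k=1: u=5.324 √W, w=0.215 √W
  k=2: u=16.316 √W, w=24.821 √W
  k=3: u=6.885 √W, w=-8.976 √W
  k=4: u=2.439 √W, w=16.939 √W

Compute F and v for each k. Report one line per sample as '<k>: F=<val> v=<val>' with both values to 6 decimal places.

0: F=78.576275 v=2.176596
1: F=16.156077 v=0.875793
2: F=-26.895171 v=6.504331
3: F=50.156886 v=-0.330616
4: F=-45.853026 v=3.063931

k=0: u−w=24.848000, u+w=13.766000; √(b/2)=3.162278, √(2b)=6.324555; F=3.162278×24.848=78.576275, v=13.766000/6.324555=2.176596
k=1: u−w=5.109000, u+w=5.539000; √(b/2)=3.162278, √(2b)=6.324555; F=3.162278×5.109=16.156077, v=5.539000/6.324555=0.875793
k=2: u−w=-8.505000, u+w=41.137000; √(b/2)=3.162278, √(2b)=6.324555; F=3.162278×(-8.505)=-26.895171, v=41.137000/6.324555=6.504331
k=3: u−w=15.861000, u+w=-2.091000; √(b/2)=3.162278, √(2b)=6.324555; F=3.162278×15.861=50.156886, v=-2.091000/6.324555=-0.330616
k=4: u−w=-14.500000, u+w=19.378000; √(b/2)=3.162278, √(2b)=6.324555; F=3.162278×(-14.5)=-45.853026, v=19.378000/6.324555=3.063931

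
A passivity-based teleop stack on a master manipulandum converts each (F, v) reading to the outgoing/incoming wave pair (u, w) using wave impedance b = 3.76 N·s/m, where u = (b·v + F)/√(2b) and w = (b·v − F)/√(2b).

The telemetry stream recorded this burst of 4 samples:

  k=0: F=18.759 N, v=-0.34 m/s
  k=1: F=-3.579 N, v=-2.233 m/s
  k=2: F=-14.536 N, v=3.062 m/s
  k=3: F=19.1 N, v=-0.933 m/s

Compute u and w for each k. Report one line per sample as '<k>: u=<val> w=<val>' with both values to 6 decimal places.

0: u=6.374519 w=-7.306888
1: u=-4.366862 w=-1.756608
2: u=-1.102331 w=9.499137
3: u=5.685788 w=-8.244318

k=0: b·v=3.76×(-0.34)=-1.278400; √(2b)=2.742262; u=(-1.278400+18.759)/2.742262=6.374519, w=(-1.278400−18.759)/2.742262=-7.306888
k=1: b·v=3.76×(-2.233)=-8.396080; √(2b)=2.742262; u=(-8.396080+(-3.579))/2.742262=-4.366862, w=(-8.396080−(-3.579))/2.742262=-1.756608
k=2: b·v=3.76×3.062=11.513120; √(2b)=2.742262; u=(11.513120+(-14.536))/2.742262=-1.102331, w=(11.513120−(-14.536))/2.742262=9.499137
k=3: b·v=3.76×(-0.933)=-3.508080; √(2b)=2.742262; u=(-3.508080+19.1)/2.742262=5.685788, w=(-3.508080−19.1)/2.742262=-8.244318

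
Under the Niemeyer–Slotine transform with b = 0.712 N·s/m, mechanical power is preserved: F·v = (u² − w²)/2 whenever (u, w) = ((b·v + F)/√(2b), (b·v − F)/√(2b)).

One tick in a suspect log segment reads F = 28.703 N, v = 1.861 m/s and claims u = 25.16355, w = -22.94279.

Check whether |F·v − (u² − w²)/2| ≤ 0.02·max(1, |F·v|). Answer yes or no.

F·v = 28.703×1.861 = 53.41628 W.
(u² − w²)/2 = (633.20425 − 526.37161)/2 = 53.41632 W.
|Δ| = 0.00003;  2% of max(1, |F·v|) = 1.06833.

yes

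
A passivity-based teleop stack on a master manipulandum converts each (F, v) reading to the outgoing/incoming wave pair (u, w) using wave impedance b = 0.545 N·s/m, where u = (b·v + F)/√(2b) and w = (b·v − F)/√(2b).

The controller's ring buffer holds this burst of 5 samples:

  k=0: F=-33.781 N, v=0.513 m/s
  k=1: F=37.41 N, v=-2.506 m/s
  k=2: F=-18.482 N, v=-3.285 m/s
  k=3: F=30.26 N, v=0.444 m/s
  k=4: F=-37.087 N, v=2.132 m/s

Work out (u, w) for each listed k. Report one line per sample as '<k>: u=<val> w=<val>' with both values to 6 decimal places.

k=0: b·v=0.545×0.513=0.279585; √(2b)=1.044031; u=(0.279585+(-33.781))/1.044031=-32.088536, w=(0.279585−(-33.781))/1.044031=32.624124
k=1: b·v=0.545×(-2.506)=-1.365770; √(2b)=1.044031; u=(-1.365770+37.41)/1.044031=34.524111, w=(-1.365770−37.41)/1.044031=-37.140452
k=2: b·v=0.545×(-3.285)=-1.790325; √(2b)=1.044031; u=(-1.790325+(-18.482))/1.044031=-19.417366, w=(-1.790325−(-18.482))/1.044031=15.987725
k=3: b·v=0.545×0.444=0.241980; √(2b)=1.044031; u=(0.241980+30.26)/1.044031=29.215598, w=(0.241980−30.26)/1.044031=-28.752049
k=4: b·v=0.545×2.132=1.161940; √(2b)=1.044031; u=(1.161940+(-37.087))/1.044031=-34.409967, w=(1.161940−(-37.087))/1.044031=36.635840

0: u=-32.088536 w=32.624124
1: u=34.524111 w=-37.140452
2: u=-19.417366 w=15.987725
3: u=29.215598 w=-28.752049
4: u=-34.409967 w=36.635840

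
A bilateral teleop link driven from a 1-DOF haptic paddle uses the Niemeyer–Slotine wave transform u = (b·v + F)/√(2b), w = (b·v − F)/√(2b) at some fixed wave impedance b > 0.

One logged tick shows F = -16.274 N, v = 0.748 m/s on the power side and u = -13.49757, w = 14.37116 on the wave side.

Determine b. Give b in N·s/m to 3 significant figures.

u + w = 0.87359;  u + w = √(2b)·v, so √(2b) = 0.87359/0.748 = 1.16790.
b = (√(2b))²/2 = 1.36399/2 = 0.68200.
(Check via u − w = 2F/√(2b): u − w = -27.86873, 2F/√(2b) = -27.86880.)

b = 0.682 N·s/m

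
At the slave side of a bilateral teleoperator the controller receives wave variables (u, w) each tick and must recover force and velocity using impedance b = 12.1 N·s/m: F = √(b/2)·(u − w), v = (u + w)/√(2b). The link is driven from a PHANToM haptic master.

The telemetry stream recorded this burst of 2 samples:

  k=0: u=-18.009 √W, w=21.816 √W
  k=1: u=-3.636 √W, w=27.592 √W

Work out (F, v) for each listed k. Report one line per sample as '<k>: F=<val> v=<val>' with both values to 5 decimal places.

k=0: u−w=-39.82500, u+w=3.80700; √(b/2)=2.45967, √(2b)=4.91935; F=2.45967×(-39.825)=-97.95655, v=3.80700/4.91935=0.77388
k=1: u−w=-31.22800, u+w=23.95600; √(b/2)=2.45967, √(2b)=4.91935; F=2.45967×(-31.228)=-76.81072, v=23.95600/4.91935=4.86975

0: F=-97.95655 v=0.77388
1: F=-76.81072 v=4.86975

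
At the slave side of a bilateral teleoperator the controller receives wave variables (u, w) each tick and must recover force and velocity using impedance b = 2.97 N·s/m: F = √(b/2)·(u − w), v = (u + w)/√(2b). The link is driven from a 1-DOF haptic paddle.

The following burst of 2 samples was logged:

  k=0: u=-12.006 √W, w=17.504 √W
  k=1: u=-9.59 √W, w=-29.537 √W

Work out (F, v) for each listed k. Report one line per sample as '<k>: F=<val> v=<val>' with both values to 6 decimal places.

k=0: u−w=-29.510000, u+w=5.498000; √(b/2)=1.218606, √(2b)=2.437212; F=1.218606×(-29.51)=-35.961056, v=5.498000/2.437212=2.255857
k=1: u−w=19.947000, u+w=-39.127000; √(b/2)=1.218606, √(2b)=2.437212; F=1.218606×19.947=24.307529, v=-39.127000/2.437212=-16.054003

0: F=-35.961056 v=2.255857
1: F=24.307529 v=-16.054003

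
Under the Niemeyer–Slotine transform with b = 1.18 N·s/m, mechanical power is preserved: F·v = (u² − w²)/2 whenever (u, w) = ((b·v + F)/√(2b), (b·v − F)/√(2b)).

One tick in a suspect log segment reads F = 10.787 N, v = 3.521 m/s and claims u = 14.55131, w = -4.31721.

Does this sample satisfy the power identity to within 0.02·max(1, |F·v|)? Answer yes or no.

no

F·v = 10.787×3.521 = 37.9810 W.
(u² − w²)/2 = (211.7406 − 18.6383)/2 = 96.5512 W.
|Δ| = 58.5701;  2% of max(1, |F·v|) = 0.7596.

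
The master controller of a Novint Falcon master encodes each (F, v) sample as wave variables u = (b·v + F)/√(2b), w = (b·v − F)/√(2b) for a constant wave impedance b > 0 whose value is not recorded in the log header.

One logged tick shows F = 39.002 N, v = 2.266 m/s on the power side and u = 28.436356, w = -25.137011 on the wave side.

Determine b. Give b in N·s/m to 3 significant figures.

u + w = 3.299345;  u + w = √(2b)·v, so √(2b) = 3.299345/2.266 = 1.456022.
b = (√(2b))²/2 = 2.119999/2 = 1.059999.
(Check via u − w = 2F/√(2b): u − w = 53.573367, 2F/√(2b) = 53.573380.)

b = 1.06 N·s/m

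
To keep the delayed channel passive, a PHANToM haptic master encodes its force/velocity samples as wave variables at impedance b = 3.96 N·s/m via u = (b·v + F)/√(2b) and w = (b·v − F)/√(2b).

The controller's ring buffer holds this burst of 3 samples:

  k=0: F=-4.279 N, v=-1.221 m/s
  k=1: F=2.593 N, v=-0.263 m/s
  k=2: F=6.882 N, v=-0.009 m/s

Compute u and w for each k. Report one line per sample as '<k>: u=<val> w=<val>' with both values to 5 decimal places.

k=0: b·v=3.96×(-1.221)=-4.83516; √(2b)=2.81425; u=(-4.83516+(-4.279))/2.81425=-3.23858, w=(-4.83516−(-4.279))/2.81425=-0.19762
k=1: b·v=3.96×(-0.263)=-1.04148; √(2b)=2.81425; u=(-1.04148+2.593)/2.81425=0.55131, w=(-1.04148−2.593)/2.81425=-1.29146
k=2: b·v=3.96×(-0.009)=-0.03564; √(2b)=2.81425; u=(-0.03564+6.882)/2.81425=2.43275, w=(-0.03564−6.882)/2.81425=-2.45808

0: u=-3.23858 w=-0.19762
1: u=0.55131 w=-1.29146
2: u=2.43275 w=-2.45808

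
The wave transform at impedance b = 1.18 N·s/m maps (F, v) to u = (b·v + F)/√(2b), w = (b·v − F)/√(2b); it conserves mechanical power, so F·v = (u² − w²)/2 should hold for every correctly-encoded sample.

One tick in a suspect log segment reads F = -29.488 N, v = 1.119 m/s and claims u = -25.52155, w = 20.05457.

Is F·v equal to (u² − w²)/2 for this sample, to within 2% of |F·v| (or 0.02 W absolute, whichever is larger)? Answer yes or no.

no

F·v = (-29.488)×1.119 = -32.9971 W.
(u² − w²)/2 = (651.3495 − 402.1858)/2 = 124.5819 W.
|Δ| = 157.5789;  2% of max(1, |F·v|) = 0.6599.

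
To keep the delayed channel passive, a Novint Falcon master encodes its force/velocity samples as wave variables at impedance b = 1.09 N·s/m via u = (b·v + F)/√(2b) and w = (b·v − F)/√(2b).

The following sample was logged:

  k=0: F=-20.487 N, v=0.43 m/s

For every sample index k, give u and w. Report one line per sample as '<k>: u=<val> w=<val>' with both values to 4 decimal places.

k=0: b·v=1.09×0.43=0.4687; √(2b)=1.4765; u=(0.4687+(-20.487))/1.4765=-13.5581, w=(0.4687−(-20.487))/1.4765=14.1930

0: u=-13.5581 w=14.1930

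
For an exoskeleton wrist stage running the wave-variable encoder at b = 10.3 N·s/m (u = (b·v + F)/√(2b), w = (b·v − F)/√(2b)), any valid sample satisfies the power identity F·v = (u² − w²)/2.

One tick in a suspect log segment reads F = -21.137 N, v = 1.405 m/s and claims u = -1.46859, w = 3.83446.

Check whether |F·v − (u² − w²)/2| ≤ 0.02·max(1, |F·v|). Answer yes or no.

F·v = (-21.137)×1.405 = -29.69749 W.
(u² − w²)/2 = (2.15676 − 14.70308)/2 = -6.27316 W.
|Δ| = 23.42432;  2% of max(1, |F·v|) = 0.59395.

no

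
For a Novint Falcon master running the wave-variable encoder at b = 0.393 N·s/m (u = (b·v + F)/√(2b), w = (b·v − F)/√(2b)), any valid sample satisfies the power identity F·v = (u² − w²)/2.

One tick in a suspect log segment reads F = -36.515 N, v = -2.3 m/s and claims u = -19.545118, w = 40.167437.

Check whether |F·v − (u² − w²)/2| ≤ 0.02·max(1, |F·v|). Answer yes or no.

F·v = (-36.515)×(-2.3) = 83.984500 W.
(u² − w²)/2 = (382.011638 − 1613.422995)/2 = -615.705679 W.
|Δ| = 699.690179;  2% of max(1, |F·v|) = 1.679690.

no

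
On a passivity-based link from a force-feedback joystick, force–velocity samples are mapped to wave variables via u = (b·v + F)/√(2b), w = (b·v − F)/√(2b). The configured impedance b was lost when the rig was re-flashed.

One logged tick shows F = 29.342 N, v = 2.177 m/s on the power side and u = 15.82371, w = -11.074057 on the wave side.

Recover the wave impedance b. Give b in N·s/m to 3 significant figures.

b = 2.38 N·s/m

u + w = 4.749653;  u + w = √(2b)·v, so √(2b) = 4.749653/2.177 = 2.181742.
b = (√(2b))²/2 = 4.759999/2 = 2.380000.
(Check via u − w = 2F/√(2b): u − w = 26.897767, 2F/√(2b) = 26.897769.)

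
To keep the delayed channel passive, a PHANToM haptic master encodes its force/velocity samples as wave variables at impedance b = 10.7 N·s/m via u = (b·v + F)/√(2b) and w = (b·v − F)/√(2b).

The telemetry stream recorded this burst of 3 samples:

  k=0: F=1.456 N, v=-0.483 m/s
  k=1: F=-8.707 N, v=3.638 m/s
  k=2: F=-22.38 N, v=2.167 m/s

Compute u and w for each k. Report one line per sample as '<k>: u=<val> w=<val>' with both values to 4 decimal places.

k=0: b·v=10.7×(-0.483)=-5.1681; √(2b)=4.6260; u=(-5.1681+1.456)/4.6260=-0.8024, w=(-5.1681−1.456)/4.6260=-1.4319
k=1: b·v=10.7×3.638=38.9266; √(2b)=4.6260; u=(38.9266+(-8.707))/4.6260=6.5325, w=(38.9266−(-8.707))/4.6260=10.2969
k=2: b·v=10.7×2.167=23.1869; √(2b)=4.6260; u=(23.1869+(-22.38))/4.6260=0.1744, w=(23.1869−(-22.38))/4.6260=9.8501

0: u=-0.8024 w=-1.4319
1: u=6.5325 w=10.2969
2: u=0.1744 w=9.8501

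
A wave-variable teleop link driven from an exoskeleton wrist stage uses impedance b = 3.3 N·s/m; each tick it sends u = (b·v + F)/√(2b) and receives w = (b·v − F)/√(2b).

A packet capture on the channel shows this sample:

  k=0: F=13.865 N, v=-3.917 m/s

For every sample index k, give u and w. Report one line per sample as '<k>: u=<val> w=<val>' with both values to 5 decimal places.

k=0: b·v=3.3×(-3.917)=-12.92610; √(2b)=2.56905; u=(-12.92610+13.865)/2.56905=0.36547, w=(-12.92610−13.865)/2.56905=-10.42842

0: u=0.36547 w=-10.42842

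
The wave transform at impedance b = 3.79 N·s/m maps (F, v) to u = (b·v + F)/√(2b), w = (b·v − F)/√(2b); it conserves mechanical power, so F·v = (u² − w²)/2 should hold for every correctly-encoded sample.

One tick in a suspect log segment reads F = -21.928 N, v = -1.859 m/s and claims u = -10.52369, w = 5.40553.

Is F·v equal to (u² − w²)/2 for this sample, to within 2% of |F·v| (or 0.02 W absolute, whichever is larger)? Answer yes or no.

F·v = (-21.928)×(-1.859) = 40.7642 W.
(u² − w²)/2 = (110.7481 − 29.2198)/2 = 40.7641 W.
|Δ| = 0.0000;  2% of max(1, |F·v|) = 0.8153.

yes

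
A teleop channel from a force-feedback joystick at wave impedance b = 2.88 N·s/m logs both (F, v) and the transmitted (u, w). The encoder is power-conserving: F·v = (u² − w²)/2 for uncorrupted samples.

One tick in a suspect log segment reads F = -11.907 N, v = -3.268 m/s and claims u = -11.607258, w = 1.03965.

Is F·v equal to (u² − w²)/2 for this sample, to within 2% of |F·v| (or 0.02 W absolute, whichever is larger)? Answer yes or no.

no

F·v = (-11.907)×(-3.268) = 38.912076 W.
(u² − w²)/2 = (134.728438 − 1.080872)/2 = 66.823783 W.
|Δ| = 27.911707;  2% of max(1, |F·v|) = 0.778242.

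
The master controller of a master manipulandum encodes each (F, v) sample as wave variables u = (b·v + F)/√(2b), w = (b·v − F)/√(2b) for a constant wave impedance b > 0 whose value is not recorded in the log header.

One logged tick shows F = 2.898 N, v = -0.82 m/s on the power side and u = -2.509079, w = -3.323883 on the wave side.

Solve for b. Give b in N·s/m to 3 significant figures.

b = 25.3 N·s/m

u + w = -5.832962;  u + w = √(2b)·v, so √(2b) = -5.832962/(-0.82) = 7.113368.
b = (√(2b))²/2 = 50.600008/2 = 25.300004.
(Check via u − w = 2F/√(2b): u − w = 0.814804, 2F/√(2b) = 0.814804.)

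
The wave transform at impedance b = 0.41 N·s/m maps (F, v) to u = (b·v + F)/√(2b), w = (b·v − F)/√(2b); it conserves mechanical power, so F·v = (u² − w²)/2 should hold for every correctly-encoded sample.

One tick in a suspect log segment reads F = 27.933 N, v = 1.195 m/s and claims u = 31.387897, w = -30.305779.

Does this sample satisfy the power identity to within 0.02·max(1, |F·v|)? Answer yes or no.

F·v = 27.933×1.195 = 33.379935 W.
(u² − w²)/2 = (985.200078 − 918.440241)/2 = 33.379919 W.
|Δ| = 0.000016;  2% of max(1, |F·v|) = 0.667599.

yes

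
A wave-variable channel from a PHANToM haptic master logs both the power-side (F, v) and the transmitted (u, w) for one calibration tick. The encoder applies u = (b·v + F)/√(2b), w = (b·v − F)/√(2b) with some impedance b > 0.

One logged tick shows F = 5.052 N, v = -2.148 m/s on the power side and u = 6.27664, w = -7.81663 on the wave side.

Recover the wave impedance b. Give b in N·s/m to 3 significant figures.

u + w = -1.53999;  u + w = √(2b)·v, so √(2b) = -1.53999/(-2.148) = 0.71694.
b = (√(2b))²/2 = 0.51400/2 = 0.25700.
(Check via u − w = 2F/√(2b): u − w = 14.09327, 2F/√(2b) = 14.09320.)

b = 0.257 N·s/m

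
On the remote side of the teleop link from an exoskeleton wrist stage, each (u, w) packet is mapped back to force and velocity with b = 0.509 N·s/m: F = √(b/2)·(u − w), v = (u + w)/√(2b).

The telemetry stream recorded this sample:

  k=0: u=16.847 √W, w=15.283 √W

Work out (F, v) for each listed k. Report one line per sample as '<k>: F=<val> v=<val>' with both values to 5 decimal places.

k=0: u−w=1.56400, u+w=32.13000; √(b/2)=0.50448, √(2b)=1.00896; F=0.50448×1.564=0.78901, v=32.13000/1.00896=31.84468

0: F=0.78901 v=31.84468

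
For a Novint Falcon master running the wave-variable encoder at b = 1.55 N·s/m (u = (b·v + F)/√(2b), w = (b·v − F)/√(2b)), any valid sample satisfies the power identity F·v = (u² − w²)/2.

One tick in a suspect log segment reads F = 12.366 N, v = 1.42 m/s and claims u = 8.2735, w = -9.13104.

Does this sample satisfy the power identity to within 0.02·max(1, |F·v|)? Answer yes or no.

no

F·v = 12.366×1.42 = 17.5597 W.
(u² − w²)/2 = (68.4508 − 83.3759)/2 = -7.4625 W.
|Δ| = 25.0223;  2% of max(1, |F·v|) = 0.3512.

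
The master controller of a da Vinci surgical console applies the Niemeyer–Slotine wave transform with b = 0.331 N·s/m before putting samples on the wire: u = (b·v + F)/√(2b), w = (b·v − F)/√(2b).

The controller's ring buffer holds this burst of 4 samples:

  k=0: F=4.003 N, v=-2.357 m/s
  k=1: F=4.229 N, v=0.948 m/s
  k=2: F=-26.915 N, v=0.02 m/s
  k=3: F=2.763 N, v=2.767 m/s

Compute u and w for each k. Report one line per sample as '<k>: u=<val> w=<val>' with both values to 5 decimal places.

k=0: b·v=0.331×(-2.357)=-0.78017; √(2b)=0.81363; u=(-0.78017+4.003)/0.81363=3.96104, w=(-0.78017−4.003)/0.81363=-5.87877
k=1: b·v=0.331×0.948=0.31379; √(2b)=0.81363; u=(0.31379+4.229)/0.81363=5.58333, w=(0.31379−4.229)/0.81363=-4.81201
k=2: b·v=0.331×0.02=0.00662; √(2b)=0.81363; u=(0.00662+(-26.915))/0.81363=-33.07186, w=(0.00662−(-26.915))/0.81363=33.08813
k=3: b·v=0.331×2.767=0.91588; √(2b)=0.81363; u=(0.91588+2.763)/0.81363=4.52154, w=(0.91588−2.763)/0.81363=-2.27021

0: u=3.96104 w=-5.87877
1: u=5.58333 w=-4.81201
2: u=-33.07186 w=33.08813
3: u=4.52154 w=-2.27021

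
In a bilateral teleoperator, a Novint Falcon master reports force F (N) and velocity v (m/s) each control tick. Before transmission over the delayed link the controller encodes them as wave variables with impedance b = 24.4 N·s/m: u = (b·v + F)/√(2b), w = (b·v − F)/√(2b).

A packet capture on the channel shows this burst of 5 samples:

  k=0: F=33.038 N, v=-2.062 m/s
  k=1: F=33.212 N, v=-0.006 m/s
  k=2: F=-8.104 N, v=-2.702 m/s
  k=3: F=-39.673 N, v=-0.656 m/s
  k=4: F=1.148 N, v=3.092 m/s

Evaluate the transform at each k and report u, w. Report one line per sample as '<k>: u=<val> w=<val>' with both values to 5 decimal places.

k=0: b·v=24.4×(-2.062)=-50.31280; √(2b)=6.98570; u=(-50.31280+33.038)/6.98570=-2.47288, w=(-50.31280−33.038)/6.98570=-11.93163
k=1: b·v=24.4×(-0.006)=-0.14640; √(2b)=6.98570; u=(-0.14640+33.212)/6.98570=4.73333, w=(-0.14640−33.212)/6.98570=-4.77524
k=2: b·v=24.4×(-2.702)=-65.92880; √(2b)=6.98570; u=(-65.92880+(-8.104))/6.98570=-10.59776, w=(-65.92880−(-8.104))/6.98570=-8.27760
k=3: b·v=24.4×(-0.656)=-16.00640; √(2b)=6.98570; u=(-16.00640+(-39.673))/6.98570=-7.97048, w=(-16.00640−(-39.673))/6.98570=3.38786
k=4: b·v=24.4×3.092=75.44480; √(2b)=6.98570; u=(75.44480+1.148)/6.98570=10.96423, w=(75.44480−1.148)/6.98570=10.63556

0: u=-2.47288 w=-11.93163
1: u=4.73333 w=-4.77524
2: u=-10.59776 w=-8.27760
3: u=-7.97048 w=3.38786
4: u=10.96423 w=10.63556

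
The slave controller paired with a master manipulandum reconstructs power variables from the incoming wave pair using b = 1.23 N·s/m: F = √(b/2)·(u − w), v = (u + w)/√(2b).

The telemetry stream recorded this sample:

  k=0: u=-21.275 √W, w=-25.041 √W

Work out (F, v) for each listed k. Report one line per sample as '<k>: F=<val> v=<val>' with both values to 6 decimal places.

k=0: u−w=3.766000, u+w=-46.316000; √(b/2)=0.784219, √(2b)=1.568439; F=0.784219×3.766=2.953370, v=-46.316000/1.568439=-29.530003

0: F=2.953370 v=-29.530003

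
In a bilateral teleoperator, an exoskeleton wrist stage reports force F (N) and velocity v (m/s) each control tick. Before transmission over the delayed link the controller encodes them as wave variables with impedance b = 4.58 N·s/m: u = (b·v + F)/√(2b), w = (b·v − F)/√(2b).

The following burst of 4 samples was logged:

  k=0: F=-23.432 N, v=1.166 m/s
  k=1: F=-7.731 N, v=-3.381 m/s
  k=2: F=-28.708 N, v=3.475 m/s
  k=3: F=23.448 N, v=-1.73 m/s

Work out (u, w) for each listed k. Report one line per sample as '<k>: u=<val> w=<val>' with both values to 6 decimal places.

0: u=-5.977673 w=9.506629
1: u=-7.670776 w=-2.561987
2: u=-4.226761 w=14.744019
3: u=5.129472 w=-10.365402

k=0: b·v=4.58×1.166=5.340280; √(2b)=3.026549; u=(5.340280+(-23.432))/3.026549=-5.977673, w=(5.340280−(-23.432))/3.026549=9.506629
k=1: b·v=4.58×(-3.381)=-15.484980; √(2b)=3.026549; u=(-15.484980+(-7.731))/3.026549=-7.670776, w=(-15.484980−(-7.731))/3.026549=-2.561987
k=2: b·v=4.58×3.475=15.915500; √(2b)=3.026549; u=(15.915500+(-28.708))/3.026549=-4.226761, w=(15.915500−(-28.708))/3.026549=14.744019
k=3: b·v=4.58×(-1.73)=-7.923400; √(2b)=3.026549; u=(-7.923400+23.448)/3.026549=5.129472, w=(-7.923400−23.448)/3.026549=-10.365402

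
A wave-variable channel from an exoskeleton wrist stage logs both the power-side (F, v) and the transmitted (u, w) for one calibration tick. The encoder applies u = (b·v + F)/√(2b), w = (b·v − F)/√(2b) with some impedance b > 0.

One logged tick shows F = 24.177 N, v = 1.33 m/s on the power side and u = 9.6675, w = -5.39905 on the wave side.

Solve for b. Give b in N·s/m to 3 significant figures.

b = 5.15 N·s/m

u + w = 4.2685;  u + w = √(2b)·v, so √(2b) = 4.2685/1.33 = 3.2094.
b = (√(2b))²/2 = 10.3000/2 = 5.1500.
(Check via u − w = 2F/√(2b): u − w = 15.0665, 2F/√(2b) = 15.0666.)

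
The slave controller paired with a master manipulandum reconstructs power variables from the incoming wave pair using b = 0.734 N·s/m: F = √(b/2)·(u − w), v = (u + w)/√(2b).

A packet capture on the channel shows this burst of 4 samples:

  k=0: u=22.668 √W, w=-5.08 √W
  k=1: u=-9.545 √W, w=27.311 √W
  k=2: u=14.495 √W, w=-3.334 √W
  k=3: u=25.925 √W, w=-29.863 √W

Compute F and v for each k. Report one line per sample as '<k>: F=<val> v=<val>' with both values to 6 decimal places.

k=0: u−w=27.748000, u+w=17.588000; √(b/2)=0.605805, √(2b)=1.211610; F=0.605805×27.748=16.809884, v=17.588000/1.211610=14.516216
k=1: u−w=-36.856000, u+w=17.766000; √(b/2)=0.605805, √(2b)=1.211610; F=0.605805×(-36.856)=-22.327558, v=17.766000/1.211610=14.663128
k=2: u−w=17.829000, u+w=11.161000; √(b/2)=0.605805, √(2b)=1.211610; F=0.605805×17.829=10.800902, v=11.161000/1.211610=9.211706
k=3: u−w=55.788000, u+w=-3.938000; √(b/2)=0.605805, √(2b)=1.211610; F=0.605805×55.788=33.796663, v=-3.938000/1.211610=-3.250219

0: F=16.809884 v=14.516216
1: F=-22.327558 v=14.663128
2: F=10.800902 v=9.211706
3: F=33.796663 v=-3.250219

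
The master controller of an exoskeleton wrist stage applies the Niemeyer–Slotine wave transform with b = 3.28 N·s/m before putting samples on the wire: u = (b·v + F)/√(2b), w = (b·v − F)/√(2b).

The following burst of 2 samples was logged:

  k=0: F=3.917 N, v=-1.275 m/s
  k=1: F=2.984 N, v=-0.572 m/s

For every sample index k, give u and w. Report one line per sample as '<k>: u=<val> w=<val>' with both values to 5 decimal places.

k=0: b·v=3.28×(-1.275)=-4.18200; √(2b)=2.56125; u=(-4.18200+3.917)/2.56125=-0.10347, w=(-4.18200−3.917)/2.56125=-3.16213
k=1: b·v=3.28×(-0.572)=-1.87616; √(2b)=2.56125; u=(-1.87616+2.984)/2.56125=0.43254, w=(-1.87616−2.984)/2.56125=-1.89757

0: u=-0.10347 w=-3.16213
1: u=0.43254 w=-1.89757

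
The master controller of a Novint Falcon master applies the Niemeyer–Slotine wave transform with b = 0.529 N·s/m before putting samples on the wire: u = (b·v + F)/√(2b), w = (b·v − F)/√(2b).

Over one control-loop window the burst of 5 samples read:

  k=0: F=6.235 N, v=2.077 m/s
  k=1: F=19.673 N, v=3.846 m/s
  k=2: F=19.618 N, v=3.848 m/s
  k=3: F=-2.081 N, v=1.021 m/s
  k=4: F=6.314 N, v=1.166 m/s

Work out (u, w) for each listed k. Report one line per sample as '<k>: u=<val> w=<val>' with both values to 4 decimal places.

k=0: b·v=0.529×2.077=1.0987; √(2b)=1.0286; u=(1.0987+6.235)/1.0286=7.1299, w=(1.0987−6.235)/1.0286=-4.9935
k=1: b·v=0.529×3.846=2.0345; √(2b)=1.0286; u=(2.0345+19.673)/1.0286=21.1041, w=(2.0345−19.673)/1.0286=-17.1482
k=2: b·v=0.529×3.848=2.0356; √(2b)=1.0286; u=(2.0356+19.618)/1.0286=21.0517, w=(2.0356−19.618)/1.0286=-17.0937
k=3: b·v=0.529×1.021=0.5401; √(2b)=1.0286; u=(0.5401+(-2.081))/1.0286=-1.4981, w=(0.5401−(-2.081))/1.0286=2.5483
k=4: b·v=0.529×1.166=0.6168; √(2b)=1.0286; u=(0.6168+6.314)/1.0286=6.7382, w=(0.6168−6.314)/1.0286=-5.5388

0: u=7.1299 w=-4.9935
1: u=21.1041 w=-17.1482
2: u=21.0517 w=-17.0937
3: u=-1.4981 w=2.5483
4: u=6.7382 w=-5.5388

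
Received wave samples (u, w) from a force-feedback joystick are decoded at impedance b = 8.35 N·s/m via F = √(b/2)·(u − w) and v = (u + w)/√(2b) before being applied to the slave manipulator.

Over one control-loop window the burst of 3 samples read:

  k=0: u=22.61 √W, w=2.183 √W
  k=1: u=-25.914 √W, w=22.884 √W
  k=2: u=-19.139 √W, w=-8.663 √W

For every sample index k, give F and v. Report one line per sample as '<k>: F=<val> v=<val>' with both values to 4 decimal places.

0: F=41.7381 v=6.0670
1: F=-99.7081 v=-0.7415
2: F=-21.4054 v=-6.8033

k=0: u−w=20.4270, u+w=24.7930; √(b/2)=2.0433, √(2b)=4.0866; F=2.0433×20.427=41.7381, v=24.7930/4.0866=6.0670
k=1: u−w=-48.7980, u+w=-3.0300; √(b/2)=2.0433, √(2b)=4.0866; F=2.0433×(-48.798)=-99.7081, v=-3.0300/4.0866=-0.7415
k=2: u−w=-10.4760, u+w=-27.8020; √(b/2)=2.0433, √(2b)=4.0866; F=2.0433×(-10.476)=-21.4054, v=-27.8020/4.0866=-6.8033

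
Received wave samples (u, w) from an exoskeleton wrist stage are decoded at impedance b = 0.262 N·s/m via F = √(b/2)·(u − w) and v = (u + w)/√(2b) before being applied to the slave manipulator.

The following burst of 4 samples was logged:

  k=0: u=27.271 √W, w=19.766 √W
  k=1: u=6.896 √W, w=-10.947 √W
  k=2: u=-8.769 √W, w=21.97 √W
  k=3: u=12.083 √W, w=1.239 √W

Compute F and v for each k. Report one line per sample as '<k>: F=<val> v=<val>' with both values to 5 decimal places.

k=0: u−w=7.50500, u+w=47.03700; √(b/2)=0.36194, √(2b)=0.72388; F=0.36194×7.505=2.71635, v=47.03700/0.72388=64.97914
k=1: u−w=17.84300, u+w=-4.05100; √(b/2)=0.36194, √(2b)=0.72388; F=0.36194×17.843=6.45808, v=-4.05100/0.72388=-5.59624
k=2: u−w=-30.73900, u+w=13.20100; √(b/2)=0.36194, √(2b)=0.72388; F=0.36194×(-30.739)=-11.12565, v=13.20100/0.72388=18.23649
k=3: u−w=10.84400, u+w=13.32200; √(b/2)=0.36194, √(2b)=0.72388; F=0.36194×10.844=3.92487, v=13.32200/0.72388=18.40364

0: F=2.71635 v=64.97914
1: F=6.45808 v=-5.59624
2: F=-11.12565 v=18.23649
3: F=3.92487 v=18.40364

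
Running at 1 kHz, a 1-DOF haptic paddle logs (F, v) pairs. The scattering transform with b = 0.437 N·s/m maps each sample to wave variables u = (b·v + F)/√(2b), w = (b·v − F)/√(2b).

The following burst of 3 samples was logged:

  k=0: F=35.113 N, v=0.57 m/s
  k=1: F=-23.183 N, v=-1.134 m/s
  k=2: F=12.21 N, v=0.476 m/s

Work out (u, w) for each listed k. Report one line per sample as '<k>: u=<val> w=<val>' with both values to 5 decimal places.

k=0: b·v=0.437×0.57=0.24909; √(2b)=0.93488; u=(0.24909+35.113)/0.93488=37.82528, w=(0.24909−35.113)/0.93488=-37.29240
k=1: b·v=0.437×(-1.134)=-0.49556; √(2b)=0.93488; u=(-0.49556+(-23.183))/0.93488=-25.32792, w=(-0.49556−(-23.183))/0.93488=24.26777
k=2: b·v=0.437×0.476=0.20801; √(2b)=0.93488; u=(0.20801+12.21)/0.93488=13.28301, w=(0.20801−12.21)/0.93488=-12.83800

0: u=37.82528 w=-37.29240
1: u=-25.32792 w=24.26777
2: u=13.28301 w=-12.83800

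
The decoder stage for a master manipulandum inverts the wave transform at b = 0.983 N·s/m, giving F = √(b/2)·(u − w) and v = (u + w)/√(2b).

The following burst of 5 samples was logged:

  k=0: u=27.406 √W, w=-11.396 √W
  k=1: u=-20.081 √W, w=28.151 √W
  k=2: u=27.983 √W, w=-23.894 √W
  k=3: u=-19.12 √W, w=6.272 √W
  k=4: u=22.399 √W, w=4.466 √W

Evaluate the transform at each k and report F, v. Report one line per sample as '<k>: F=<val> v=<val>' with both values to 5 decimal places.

0: F=27.20294 v=11.41825
1: F=-33.81404 v=5.75548
2: F=36.36944 v=2.91625
3: F=-17.80158 v=-9.16313
4: F=12.57230 v=19.15998

k=0: u−w=38.80200, u+w=16.01000; √(b/2)=0.70107, √(2b)=1.40214; F=0.70107×38.802=27.20294, v=16.01000/1.40214=11.41825
k=1: u−w=-48.23200, u+w=8.07000; √(b/2)=0.70107, √(2b)=1.40214; F=0.70107×(-48.232)=-33.81404, v=8.07000/1.40214=5.75548
k=2: u−w=51.87700, u+w=4.08900; √(b/2)=0.70107, √(2b)=1.40214; F=0.70107×51.877=36.36944, v=4.08900/1.40214=2.91625
k=3: u−w=-25.39200, u+w=-12.84800; √(b/2)=0.70107, √(2b)=1.40214; F=0.70107×(-25.392)=-17.80158, v=-12.84800/1.40214=-9.16313
k=4: u−w=17.93300, u+w=26.86500; √(b/2)=0.70107, √(2b)=1.40214; F=0.70107×17.933=12.57230, v=26.86500/1.40214=19.15998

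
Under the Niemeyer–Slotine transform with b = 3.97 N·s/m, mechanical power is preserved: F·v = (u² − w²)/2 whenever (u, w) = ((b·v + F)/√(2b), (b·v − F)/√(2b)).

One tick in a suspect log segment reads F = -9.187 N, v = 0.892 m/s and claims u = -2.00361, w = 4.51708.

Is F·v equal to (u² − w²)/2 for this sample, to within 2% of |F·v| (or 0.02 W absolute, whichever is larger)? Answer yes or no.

F·v = (-9.187)×0.892 = -8.1948 W.
(u² − w²)/2 = (4.0145 − 20.4040)/2 = -8.1948 W.
|Δ| = 0.0000;  2% of max(1, |F·v|) = 0.1639.

yes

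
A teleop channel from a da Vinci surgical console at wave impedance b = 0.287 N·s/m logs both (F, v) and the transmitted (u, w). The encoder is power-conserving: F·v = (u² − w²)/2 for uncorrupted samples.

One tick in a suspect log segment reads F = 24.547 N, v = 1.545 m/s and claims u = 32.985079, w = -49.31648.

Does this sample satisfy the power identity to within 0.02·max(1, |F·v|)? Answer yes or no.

no

F·v = 24.547×1.545 = 37.925115 W.
(u² − w²)/2 = (1088.015437 − 2432.115200)/2 = -672.049881 W.
|Δ| = 709.974996;  2% of max(1, |F·v|) = 0.758502.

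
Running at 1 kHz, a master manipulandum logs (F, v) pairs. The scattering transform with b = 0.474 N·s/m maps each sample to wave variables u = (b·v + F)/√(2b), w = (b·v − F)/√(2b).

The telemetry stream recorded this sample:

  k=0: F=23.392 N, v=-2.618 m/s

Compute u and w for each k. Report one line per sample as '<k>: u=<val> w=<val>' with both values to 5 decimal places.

0: u=22.75048 w=-25.29950

k=0: b·v=0.474×(-2.618)=-1.24093; √(2b)=0.97365; u=(-1.24093+23.392)/0.97365=22.75048, w=(-1.24093−23.392)/0.97365=-25.29950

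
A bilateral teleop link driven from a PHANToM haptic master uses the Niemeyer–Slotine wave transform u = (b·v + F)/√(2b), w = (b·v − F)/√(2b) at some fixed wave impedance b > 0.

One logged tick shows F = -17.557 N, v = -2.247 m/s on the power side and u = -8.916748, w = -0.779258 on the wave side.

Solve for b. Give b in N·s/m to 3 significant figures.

b = 9.31 N·s/m

u + w = -9.696006;  u + w = √(2b)·v, so √(2b) = -9.696006/(-2.247) = 4.315089.
b = (√(2b))²/2 = 18.619997/2 = 9.309998.
(Check via u − w = 2F/√(2b): u − w = -8.137490, 2F/√(2b) = -8.137491.)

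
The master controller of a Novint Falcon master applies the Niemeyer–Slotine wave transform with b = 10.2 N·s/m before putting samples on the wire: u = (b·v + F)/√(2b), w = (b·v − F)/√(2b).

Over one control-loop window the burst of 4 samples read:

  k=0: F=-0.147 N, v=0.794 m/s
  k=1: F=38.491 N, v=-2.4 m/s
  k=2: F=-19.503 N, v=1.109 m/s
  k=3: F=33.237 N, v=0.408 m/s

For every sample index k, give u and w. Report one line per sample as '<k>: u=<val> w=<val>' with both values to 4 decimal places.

k=0: b·v=10.2×0.794=8.0988; √(2b)=4.5166; u=(8.0988+(-0.147))/4.5166=1.7606, w=(8.0988−(-0.147))/4.5166=1.8257
k=1: b·v=10.2×(-2.4)=-24.4800; √(2b)=4.5166; u=(-24.4800+38.491)/4.5166=3.1021, w=(-24.4800−38.491)/4.5166=-13.9420
k=2: b·v=10.2×1.109=11.3118; √(2b)=4.5166; u=(11.3118+(-19.503))/4.5166=-1.8136, w=(11.3118−(-19.503))/4.5166=6.8225
k=3: b·v=10.2×0.408=4.1616; √(2b)=4.5166; u=(4.1616+33.237)/4.5166=8.2802, w=(4.1616−33.237)/4.5166=-6.4374

0: u=1.7606 w=1.8257
1: u=3.1021 w=-13.9420
2: u=-1.8136 w=6.8225
3: u=8.2802 w=-6.4374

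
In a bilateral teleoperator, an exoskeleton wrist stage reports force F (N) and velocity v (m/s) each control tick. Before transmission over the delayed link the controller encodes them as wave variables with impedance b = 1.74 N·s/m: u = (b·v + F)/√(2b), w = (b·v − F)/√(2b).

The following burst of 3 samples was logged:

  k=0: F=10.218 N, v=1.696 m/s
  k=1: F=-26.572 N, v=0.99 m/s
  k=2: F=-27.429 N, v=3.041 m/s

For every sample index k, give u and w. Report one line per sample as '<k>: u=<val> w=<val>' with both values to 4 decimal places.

k=0: b·v=1.74×1.696=2.9510; √(2b)=1.8655; u=(2.9510+10.218)/1.8655=7.0593, w=(2.9510−10.218)/1.8655=-3.8955
k=1: b·v=1.74×0.99=1.7226; √(2b)=1.8655; u=(1.7226+(-26.572))/1.8655=-13.3207, w=(1.7226−(-26.572))/1.8655=15.1675
k=2: b·v=1.74×3.041=5.2913; √(2b)=1.8655; u=(5.2913+(-27.429))/1.8655=-11.8670, w=(5.2913−(-27.429))/1.8655=17.5399

0: u=7.0593 w=-3.8955
1: u=-13.3207 w=15.1675
2: u=-11.8670 w=17.5399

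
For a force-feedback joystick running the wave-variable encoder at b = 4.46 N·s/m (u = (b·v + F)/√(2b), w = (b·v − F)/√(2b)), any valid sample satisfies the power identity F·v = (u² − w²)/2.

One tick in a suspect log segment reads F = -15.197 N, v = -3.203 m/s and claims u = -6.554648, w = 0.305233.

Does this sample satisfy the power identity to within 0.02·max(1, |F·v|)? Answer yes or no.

no

F·v = (-15.197)×(-3.203) = 48.675991 W.
(u² − w²)/2 = (42.963410 − 0.093167)/2 = 21.435122 W.
|Δ| = 27.240869;  2% of max(1, |F·v|) = 0.973520.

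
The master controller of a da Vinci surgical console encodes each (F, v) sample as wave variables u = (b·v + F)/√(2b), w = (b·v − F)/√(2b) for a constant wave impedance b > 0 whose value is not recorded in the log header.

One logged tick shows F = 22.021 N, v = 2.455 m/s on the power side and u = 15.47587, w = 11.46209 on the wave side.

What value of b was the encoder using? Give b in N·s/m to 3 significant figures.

b = 60.2 N·s/m

u + w = 26.93796;  u + w = √(2b)·v, so √(2b) = 26.93796/2.455 = 10.97269.
b = (√(2b))²/2 = 120.39998/2 = 60.19999.
(Check via u − w = 2F/√(2b): u − w = 4.01378, 2F/√(2b) = 4.01378.)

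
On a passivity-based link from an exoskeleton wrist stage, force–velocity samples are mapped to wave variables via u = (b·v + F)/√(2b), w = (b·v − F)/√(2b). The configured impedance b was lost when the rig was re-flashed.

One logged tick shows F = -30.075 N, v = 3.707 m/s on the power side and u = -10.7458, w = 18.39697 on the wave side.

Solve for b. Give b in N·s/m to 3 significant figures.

u + w = 7.65117;  u + w = √(2b)·v, so √(2b) = 7.65117/3.707 = 2.06398.
b = (√(2b))²/2 = 4.26001/2 = 2.13000.
(Check via u − w = 2F/√(2b): u − w = -29.14277, 2F/√(2b) = -29.14274.)

b = 2.13 N·s/m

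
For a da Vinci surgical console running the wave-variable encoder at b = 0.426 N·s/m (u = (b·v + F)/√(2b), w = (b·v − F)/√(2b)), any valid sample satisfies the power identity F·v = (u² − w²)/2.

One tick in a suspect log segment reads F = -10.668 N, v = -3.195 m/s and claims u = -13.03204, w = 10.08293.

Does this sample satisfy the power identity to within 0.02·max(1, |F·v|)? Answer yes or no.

F·v = (-10.668)×(-3.195) = 34.0843 W.
(u² − w²)/2 = (169.8341 − 101.6655)/2 = 34.0843 W.
|Δ| = 0.0000;  2% of max(1, |F·v|) = 0.6817.

yes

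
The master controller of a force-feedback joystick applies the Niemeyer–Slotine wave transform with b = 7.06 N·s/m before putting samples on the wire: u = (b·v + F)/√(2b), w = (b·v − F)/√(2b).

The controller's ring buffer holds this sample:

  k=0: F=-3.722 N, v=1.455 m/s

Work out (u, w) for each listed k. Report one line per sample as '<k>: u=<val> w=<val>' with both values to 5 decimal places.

k=0: b·v=7.06×1.455=10.27230; √(2b)=3.75766; u=(10.27230+(-3.722))/3.75766=1.74319, w=(10.27230−(-3.722))/3.75766=3.72421

0: u=1.74319 w=3.72421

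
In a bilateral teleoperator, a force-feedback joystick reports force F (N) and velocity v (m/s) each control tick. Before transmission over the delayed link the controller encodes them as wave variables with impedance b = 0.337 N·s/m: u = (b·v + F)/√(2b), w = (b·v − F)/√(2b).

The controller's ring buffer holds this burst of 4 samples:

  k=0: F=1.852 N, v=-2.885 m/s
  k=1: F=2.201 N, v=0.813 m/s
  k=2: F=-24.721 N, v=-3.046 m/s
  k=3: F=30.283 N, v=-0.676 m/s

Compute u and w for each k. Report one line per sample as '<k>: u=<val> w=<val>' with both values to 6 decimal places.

0: u=1.071598 w=-3.440111
1: u=3.014685 w=-2.347232
2: u=-31.362101 w=28.861411
3: u=36.609138 w=-37.164117

k=0: b·v=0.337×(-2.885)=-0.972245; √(2b)=0.820975; u=(-0.972245+1.852)/0.820975=1.071598, w=(-0.972245−1.852)/0.820975=-3.440111
k=1: b·v=0.337×0.813=0.273981; √(2b)=0.820975; u=(0.273981+2.201)/0.820975=3.014685, w=(0.273981−2.201)/0.820975=-2.347232
k=2: b·v=0.337×(-3.046)=-1.026502; √(2b)=0.820975; u=(-1.026502+(-24.721))/0.820975=-31.362101, w=(-1.026502−(-24.721))/0.820975=28.861411
k=3: b·v=0.337×(-0.676)=-0.227812; √(2b)=0.820975; u=(-0.227812+30.283)/0.820975=36.609138, w=(-0.227812−30.283)/0.820975=-37.164117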